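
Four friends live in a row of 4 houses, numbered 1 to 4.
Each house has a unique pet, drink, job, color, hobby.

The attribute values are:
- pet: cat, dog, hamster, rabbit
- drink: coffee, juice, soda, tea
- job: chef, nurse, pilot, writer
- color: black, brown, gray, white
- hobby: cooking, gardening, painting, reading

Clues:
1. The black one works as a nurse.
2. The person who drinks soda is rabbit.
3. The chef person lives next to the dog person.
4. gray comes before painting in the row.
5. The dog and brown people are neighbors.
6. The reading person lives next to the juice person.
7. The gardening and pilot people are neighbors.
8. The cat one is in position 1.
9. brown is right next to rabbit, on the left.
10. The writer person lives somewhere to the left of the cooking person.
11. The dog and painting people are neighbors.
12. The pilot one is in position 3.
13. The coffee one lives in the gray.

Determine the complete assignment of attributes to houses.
Solution:

House | Pet | Drink | Job | Color | Hobby
-----------------------------------------
  1   | cat | coffee | chef | gray | reading
  2   | dog | juice | writer | white | gardening
  3   | hamster | tea | pilot | brown | painting
  4   | rabbit | soda | nurse | black | cooking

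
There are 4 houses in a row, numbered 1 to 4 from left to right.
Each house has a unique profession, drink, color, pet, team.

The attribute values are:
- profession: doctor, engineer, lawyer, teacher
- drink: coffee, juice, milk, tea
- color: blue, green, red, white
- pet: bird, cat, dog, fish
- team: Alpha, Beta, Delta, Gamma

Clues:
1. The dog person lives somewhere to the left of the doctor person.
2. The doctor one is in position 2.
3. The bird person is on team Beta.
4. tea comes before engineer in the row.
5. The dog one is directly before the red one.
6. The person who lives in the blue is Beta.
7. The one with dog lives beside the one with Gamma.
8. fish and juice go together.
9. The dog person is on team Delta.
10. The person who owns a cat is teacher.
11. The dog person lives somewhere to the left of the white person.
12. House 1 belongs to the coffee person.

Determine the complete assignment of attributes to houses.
Solution:

House | Profession | Drink | Color | Pet | Team
-----------------------------------------------
  1   | lawyer | coffee | green | dog | Delta
  2   | doctor | juice | red | fish | Gamma
  3   | teacher | tea | white | cat | Alpha
  4   | engineer | milk | blue | bird | Beta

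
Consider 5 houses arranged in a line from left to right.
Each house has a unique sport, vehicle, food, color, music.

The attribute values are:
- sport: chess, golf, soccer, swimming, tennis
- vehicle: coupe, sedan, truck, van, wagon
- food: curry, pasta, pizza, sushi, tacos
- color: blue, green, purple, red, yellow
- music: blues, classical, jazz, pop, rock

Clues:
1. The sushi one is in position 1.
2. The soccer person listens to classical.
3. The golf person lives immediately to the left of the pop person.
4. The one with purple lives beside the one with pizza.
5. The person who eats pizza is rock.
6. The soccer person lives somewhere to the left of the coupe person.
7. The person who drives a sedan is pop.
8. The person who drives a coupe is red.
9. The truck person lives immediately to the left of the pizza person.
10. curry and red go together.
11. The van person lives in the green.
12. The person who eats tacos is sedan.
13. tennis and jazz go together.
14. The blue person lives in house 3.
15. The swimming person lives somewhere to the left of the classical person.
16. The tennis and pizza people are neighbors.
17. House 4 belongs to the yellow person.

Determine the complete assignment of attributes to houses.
Solution:

House | Sport | Vehicle | Food | Color | Music
----------------------------------------------
  1   | tennis | truck | sushi | purple | jazz
  2   | golf | van | pizza | green | rock
  3   | swimming | sedan | tacos | blue | pop
  4   | soccer | wagon | pasta | yellow | classical
  5   | chess | coupe | curry | red | blues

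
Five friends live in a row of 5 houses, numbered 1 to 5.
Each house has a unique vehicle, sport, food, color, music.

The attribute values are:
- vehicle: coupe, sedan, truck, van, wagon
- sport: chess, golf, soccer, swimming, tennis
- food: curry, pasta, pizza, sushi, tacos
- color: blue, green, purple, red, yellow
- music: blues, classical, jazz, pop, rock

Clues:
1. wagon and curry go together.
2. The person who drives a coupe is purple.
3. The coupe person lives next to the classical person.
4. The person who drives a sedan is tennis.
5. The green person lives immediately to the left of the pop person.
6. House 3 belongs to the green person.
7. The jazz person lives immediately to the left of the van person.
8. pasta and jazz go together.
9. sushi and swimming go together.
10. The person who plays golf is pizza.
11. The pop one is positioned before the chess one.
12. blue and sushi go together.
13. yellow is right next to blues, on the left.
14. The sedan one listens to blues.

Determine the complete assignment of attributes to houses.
Solution:

House | Vehicle | Sport | Food | Color | Music
----------------------------------------------
  1   | coupe | soccer | pasta | purple | jazz
  2   | van | golf | pizza | yellow | classical
  3   | sedan | tennis | tacos | green | blues
  4   | truck | swimming | sushi | blue | pop
  5   | wagon | chess | curry | red | rock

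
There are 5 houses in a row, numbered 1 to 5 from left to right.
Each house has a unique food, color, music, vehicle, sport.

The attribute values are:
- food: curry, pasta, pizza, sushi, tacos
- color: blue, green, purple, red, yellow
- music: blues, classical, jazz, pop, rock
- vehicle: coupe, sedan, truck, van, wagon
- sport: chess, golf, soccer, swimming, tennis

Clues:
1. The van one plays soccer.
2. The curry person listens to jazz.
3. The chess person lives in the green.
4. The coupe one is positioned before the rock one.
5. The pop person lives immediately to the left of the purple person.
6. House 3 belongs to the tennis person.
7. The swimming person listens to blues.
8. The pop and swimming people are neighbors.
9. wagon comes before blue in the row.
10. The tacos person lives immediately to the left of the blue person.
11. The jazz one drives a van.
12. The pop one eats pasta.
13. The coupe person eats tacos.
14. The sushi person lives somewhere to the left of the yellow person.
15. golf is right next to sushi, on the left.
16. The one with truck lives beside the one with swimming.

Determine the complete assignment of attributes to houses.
Solution:

House | Food | Color | Music | Vehicle | Sport
----------------------------------------------
  1   | pasta | red | pop | truck | golf
  2   | sushi | purple | blues | wagon | swimming
  3   | tacos | yellow | classical | coupe | tennis
  4   | curry | blue | jazz | van | soccer
  5   | pizza | green | rock | sedan | chess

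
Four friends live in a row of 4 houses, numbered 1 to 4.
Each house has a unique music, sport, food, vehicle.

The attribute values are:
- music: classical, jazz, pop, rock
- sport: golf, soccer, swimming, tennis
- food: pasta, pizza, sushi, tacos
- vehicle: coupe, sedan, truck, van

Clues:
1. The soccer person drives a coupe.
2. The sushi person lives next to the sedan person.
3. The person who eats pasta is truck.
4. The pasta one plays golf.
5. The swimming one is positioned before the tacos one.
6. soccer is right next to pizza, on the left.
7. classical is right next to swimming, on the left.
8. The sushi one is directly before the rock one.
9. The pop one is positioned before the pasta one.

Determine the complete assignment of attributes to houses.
Solution:

House | Music | Sport | Food | Vehicle
--------------------------------------
  1   | classical | soccer | sushi | coupe
  2   | rock | swimming | pizza | sedan
  3   | pop | tennis | tacos | van
  4   | jazz | golf | pasta | truck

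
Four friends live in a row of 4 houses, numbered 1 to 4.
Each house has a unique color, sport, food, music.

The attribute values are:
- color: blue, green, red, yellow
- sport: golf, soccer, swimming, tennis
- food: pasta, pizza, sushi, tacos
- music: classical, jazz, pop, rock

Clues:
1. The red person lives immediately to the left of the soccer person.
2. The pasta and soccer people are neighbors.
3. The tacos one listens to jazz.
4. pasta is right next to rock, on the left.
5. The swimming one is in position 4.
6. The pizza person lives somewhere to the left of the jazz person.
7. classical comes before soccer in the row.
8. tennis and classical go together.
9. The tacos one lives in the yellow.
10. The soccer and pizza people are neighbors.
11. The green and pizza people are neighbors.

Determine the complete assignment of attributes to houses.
Solution:

House | Color | Sport | Food | Music
------------------------------------
  1   | red | tennis | pasta | classical
  2   | green | soccer | sushi | rock
  3   | blue | golf | pizza | pop
  4   | yellow | swimming | tacos | jazz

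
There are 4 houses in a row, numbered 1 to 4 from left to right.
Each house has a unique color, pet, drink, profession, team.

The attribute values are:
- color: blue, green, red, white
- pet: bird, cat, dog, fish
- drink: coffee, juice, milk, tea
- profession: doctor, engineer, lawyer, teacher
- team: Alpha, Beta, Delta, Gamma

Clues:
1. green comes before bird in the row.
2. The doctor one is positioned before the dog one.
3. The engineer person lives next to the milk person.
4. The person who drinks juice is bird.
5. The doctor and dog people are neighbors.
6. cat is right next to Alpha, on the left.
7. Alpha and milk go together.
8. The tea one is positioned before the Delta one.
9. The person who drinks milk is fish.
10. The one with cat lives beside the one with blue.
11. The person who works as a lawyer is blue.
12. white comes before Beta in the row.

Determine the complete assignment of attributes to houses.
Solution:

House | Color | Pet | Drink | Profession | Team
-----------------------------------------------
  1   | green | cat | tea | engineer | Gamma
  2   | blue | fish | milk | lawyer | Alpha
  3   | white | bird | juice | doctor | Delta
  4   | red | dog | coffee | teacher | Beta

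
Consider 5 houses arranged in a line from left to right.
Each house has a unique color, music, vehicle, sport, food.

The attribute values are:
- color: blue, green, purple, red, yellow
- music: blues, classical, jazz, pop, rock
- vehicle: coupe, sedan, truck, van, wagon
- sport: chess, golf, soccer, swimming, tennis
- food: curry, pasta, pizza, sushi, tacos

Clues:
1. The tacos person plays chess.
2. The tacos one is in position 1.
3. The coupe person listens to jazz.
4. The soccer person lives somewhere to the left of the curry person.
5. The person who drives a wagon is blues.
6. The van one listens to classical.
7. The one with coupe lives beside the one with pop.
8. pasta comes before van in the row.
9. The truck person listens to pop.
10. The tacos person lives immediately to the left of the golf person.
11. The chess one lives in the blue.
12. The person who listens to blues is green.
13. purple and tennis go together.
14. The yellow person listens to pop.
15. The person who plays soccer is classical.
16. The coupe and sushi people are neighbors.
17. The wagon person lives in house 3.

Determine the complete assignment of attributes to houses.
Solution:

House | Color | Music | Vehicle | Sport | Food
----------------------------------------------
  1   | blue | jazz | coupe | chess | tacos
  2   | yellow | pop | truck | golf | sushi
  3   | green | blues | wagon | swimming | pasta
  4   | red | classical | van | soccer | pizza
  5   | purple | rock | sedan | tennis | curry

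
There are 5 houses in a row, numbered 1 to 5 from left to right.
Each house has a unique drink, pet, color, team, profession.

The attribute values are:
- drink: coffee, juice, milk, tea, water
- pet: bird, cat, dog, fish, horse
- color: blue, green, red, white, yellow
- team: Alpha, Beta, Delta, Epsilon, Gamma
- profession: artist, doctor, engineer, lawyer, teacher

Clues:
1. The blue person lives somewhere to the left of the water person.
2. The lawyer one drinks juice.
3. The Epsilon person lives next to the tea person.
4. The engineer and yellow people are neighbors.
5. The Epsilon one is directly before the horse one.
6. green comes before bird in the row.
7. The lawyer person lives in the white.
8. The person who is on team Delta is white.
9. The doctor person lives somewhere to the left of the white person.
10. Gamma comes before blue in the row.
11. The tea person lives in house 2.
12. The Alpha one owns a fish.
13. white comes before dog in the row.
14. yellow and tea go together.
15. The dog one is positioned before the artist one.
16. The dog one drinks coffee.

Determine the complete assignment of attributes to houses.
Solution:

House | Drink | Pet | Color | Team | Profession
-----------------------------------------------
  1   | milk | cat | green | Epsilon | engineer
  2   | tea | horse | yellow | Gamma | doctor
  3   | juice | bird | white | Delta | lawyer
  4   | coffee | dog | blue | Beta | teacher
  5   | water | fish | red | Alpha | artist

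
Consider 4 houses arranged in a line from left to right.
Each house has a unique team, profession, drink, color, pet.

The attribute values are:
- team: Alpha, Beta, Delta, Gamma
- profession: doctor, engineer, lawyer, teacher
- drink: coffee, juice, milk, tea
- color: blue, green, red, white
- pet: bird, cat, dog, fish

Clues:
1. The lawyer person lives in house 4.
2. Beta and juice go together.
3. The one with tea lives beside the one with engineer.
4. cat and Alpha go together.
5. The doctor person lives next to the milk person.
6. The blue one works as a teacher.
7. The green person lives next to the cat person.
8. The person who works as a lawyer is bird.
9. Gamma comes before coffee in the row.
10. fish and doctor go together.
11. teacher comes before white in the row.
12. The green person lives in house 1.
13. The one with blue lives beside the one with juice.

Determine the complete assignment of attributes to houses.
Solution:

House | Team | Profession | Drink | Color | Pet
-----------------------------------------------
  1   | Gamma | doctor | tea | green | fish
  2   | Alpha | engineer | milk | red | cat
  3   | Delta | teacher | coffee | blue | dog
  4   | Beta | lawyer | juice | white | bird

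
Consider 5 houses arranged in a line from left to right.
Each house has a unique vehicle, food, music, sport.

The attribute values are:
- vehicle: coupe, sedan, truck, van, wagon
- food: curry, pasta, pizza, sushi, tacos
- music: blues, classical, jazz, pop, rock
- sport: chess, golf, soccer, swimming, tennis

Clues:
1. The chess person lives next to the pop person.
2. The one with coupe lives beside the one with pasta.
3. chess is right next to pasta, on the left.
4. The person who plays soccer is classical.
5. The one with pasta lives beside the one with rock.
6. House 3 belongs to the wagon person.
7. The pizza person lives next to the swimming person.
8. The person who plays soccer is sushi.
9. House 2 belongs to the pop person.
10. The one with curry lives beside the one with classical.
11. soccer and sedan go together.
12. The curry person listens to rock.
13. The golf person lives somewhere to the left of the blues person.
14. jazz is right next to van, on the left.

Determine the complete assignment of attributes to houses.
Solution:

House | Vehicle | Food | Music | Sport
--------------------------------------
  1   | coupe | pizza | jazz | chess
  2   | van | pasta | pop | swimming
  3   | wagon | curry | rock | golf
  4   | sedan | sushi | classical | soccer
  5   | truck | tacos | blues | tennis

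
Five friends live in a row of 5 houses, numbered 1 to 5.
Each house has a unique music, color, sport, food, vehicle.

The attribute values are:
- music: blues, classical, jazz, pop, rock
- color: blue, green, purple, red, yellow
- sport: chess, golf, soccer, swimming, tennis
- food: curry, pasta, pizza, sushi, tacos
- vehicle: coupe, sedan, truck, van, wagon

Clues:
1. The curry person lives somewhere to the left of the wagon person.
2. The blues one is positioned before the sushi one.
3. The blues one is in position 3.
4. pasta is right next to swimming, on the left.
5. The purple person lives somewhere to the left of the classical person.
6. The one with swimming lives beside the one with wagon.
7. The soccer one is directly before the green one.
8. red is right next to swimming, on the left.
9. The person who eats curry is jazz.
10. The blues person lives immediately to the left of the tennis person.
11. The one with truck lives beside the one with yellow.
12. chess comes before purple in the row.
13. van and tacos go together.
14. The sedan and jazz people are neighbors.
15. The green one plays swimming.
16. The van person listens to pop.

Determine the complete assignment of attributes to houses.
Solution:

House | Music | Color | Sport | Food | Vehicle
----------------------------------------------
  1   | rock | red | soccer | pasta | sedan
  2   | jazz | green | swimming | curry | truck
  3   | blues | yellow | chess | pizza | wagon
  4   | pop | purple | tennis | tacos | van
  5   | classical | blue | golf | sushi | coupe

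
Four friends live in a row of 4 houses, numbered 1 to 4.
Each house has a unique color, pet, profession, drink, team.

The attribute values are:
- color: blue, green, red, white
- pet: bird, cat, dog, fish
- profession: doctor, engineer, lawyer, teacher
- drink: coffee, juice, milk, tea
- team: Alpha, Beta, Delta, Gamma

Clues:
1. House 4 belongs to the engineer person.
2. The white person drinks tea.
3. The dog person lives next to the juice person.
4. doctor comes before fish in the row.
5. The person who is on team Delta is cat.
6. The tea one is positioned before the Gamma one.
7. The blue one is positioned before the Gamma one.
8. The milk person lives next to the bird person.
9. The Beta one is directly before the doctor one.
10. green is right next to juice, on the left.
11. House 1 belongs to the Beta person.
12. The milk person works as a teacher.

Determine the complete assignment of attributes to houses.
Solution:

House | Color | Pet | Profession | Drink | Team
-----------------------------------------------
  1   | green | dog | teacher | milk | Beta
  2   | blue | bird | doctor | juice | Alpha
  3   | white | cat | lawyer | tea | Delta
  4   | red | fish | engineer | coffee | Gamma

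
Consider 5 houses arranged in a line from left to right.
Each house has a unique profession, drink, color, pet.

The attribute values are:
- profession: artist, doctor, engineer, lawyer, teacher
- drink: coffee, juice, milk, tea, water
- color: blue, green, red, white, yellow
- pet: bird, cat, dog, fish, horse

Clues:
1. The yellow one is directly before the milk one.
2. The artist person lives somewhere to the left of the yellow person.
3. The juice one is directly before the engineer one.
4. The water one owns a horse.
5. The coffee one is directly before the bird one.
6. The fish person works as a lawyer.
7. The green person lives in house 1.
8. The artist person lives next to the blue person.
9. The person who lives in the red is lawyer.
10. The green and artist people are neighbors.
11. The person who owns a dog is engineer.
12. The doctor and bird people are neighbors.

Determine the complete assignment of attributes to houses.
Solution:

House | Profession | Drink | Color | Pet
----------------------------------------
  1   | doctor | coffee | green | cat
  2   | artist | juice | white | bird
  3   | engineer | tea | blue | dog
  4   | teacher | water | yellow | horse
  5   | lawyer | milk | red | fish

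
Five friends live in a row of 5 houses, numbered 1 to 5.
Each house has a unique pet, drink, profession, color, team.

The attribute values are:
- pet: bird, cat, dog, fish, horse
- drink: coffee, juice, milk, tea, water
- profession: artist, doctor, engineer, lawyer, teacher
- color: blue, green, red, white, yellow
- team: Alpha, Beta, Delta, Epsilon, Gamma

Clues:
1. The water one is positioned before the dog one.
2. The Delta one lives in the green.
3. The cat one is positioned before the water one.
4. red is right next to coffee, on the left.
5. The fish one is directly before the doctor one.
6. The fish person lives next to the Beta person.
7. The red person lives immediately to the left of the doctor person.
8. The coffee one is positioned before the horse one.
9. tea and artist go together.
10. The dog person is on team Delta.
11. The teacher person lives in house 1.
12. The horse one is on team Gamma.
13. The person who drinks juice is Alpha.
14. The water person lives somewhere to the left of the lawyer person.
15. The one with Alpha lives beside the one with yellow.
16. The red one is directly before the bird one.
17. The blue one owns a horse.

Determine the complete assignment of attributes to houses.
Solution:

House | Pet | Drink | Profession | Color | Team
-----------------------------------------------
  1   | fish | juice | teacher | red | Alpha
  2   | bird | coffee | doctor | yellow | Beta
  3   | cat | tea | artist | white | Epsilon
  4   | horse | water | engineer | blue | Gamma
  5   | dog | milk | lawyer | green | Delta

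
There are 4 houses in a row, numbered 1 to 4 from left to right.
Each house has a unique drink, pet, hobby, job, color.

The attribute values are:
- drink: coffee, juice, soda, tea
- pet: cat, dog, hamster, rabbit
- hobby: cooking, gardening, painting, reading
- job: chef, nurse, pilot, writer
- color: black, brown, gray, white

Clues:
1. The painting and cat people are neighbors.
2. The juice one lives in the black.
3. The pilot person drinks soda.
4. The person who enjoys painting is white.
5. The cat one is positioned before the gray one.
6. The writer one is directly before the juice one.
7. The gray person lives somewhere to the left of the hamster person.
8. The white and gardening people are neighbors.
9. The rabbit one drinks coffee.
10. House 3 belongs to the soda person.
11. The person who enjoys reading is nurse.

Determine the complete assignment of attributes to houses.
Solution:

House | Drink | Pet | Hobby | Job | Color
-----------------------------------------
  1   | coffee | rabbit | painting | writer | white
  2   | juice | cat | gardening | chef | black
  3   | soda | dog | cooking | pilot | gray
  4   | tea | hamster | reading | nurse | brown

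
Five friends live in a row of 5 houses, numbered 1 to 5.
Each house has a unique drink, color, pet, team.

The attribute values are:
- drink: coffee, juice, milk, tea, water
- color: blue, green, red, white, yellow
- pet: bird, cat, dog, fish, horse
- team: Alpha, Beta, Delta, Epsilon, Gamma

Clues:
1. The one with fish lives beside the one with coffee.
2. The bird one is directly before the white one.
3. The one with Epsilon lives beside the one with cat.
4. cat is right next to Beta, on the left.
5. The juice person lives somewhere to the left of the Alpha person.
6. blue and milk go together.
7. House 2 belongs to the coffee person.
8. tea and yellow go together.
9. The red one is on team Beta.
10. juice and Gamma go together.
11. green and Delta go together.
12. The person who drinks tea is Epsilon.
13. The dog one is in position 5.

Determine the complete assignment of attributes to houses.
Solution:

House | Drink | Color | Pet | Team
----------------------------------
  1   | tea | yellow | fish | Epsilon
  2   | coffee | green | cat | Delta
  3   | water | red | bird | Beta
  4   | juice | white | horse | Gamma
  5   | milk | blue | dog | Alpha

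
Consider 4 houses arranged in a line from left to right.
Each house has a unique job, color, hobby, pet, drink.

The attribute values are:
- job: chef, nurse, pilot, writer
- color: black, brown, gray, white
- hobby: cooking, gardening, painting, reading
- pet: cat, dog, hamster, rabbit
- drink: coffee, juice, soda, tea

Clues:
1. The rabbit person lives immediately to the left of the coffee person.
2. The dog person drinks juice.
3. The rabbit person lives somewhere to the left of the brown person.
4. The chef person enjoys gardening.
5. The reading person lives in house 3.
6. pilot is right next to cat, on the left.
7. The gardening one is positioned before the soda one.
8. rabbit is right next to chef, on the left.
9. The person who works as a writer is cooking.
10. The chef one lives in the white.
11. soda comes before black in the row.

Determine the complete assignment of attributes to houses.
Solution:

House | Job | Color | Hobby | Pet | Drink
-----------------------------------------
  1   | pilot | gray | painting | rabbit | tea
  2   | chef | white | gardening | cat | coffee
  3   | nurse | brown | reading | hamster | soda
  4   | writer | black | cooking | dog | juice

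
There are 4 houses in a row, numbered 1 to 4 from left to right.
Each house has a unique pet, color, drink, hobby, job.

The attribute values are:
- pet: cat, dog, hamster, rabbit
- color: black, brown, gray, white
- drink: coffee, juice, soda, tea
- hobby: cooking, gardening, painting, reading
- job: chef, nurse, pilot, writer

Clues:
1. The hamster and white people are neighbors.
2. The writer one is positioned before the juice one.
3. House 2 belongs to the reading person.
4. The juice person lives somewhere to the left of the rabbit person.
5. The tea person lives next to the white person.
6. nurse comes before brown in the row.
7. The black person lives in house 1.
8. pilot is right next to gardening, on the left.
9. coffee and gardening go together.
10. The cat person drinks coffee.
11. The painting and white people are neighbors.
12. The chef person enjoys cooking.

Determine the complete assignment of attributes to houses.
Solution:

House | Pet | Color | Drink | Hobby | Job
-----------------------------------------
  1   | hamster | black | tea | painting | writer
  2   | dog | white | juice | reading | pilot
  3   | cat | gray | coffee | gardening | nurse
  4   | rabbit | brown | soda | cooking | chef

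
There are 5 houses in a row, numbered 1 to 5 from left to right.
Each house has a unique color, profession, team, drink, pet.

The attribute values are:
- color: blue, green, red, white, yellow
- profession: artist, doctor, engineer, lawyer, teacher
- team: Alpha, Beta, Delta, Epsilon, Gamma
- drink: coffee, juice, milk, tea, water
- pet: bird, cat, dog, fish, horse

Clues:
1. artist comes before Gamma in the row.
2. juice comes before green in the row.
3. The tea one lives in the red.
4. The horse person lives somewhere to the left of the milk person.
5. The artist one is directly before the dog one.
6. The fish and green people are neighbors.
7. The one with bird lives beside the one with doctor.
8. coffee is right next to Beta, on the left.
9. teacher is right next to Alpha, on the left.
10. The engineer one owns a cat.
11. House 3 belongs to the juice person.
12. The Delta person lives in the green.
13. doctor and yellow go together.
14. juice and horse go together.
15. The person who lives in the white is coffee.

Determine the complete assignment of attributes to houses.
Solution:

House | Color | Profession | Team | Drink | Pet
-----------------------------------------------
  1   | white | artist | Epsilon | coffee | bird
  2   | yellow | doctor | Beta | water | dog
  3   | blue | teacher | Gamma | juice | horse
  4   | red | lawyer | Alpha | tea | fish
  5   | green | engineer | Delta | milk | cat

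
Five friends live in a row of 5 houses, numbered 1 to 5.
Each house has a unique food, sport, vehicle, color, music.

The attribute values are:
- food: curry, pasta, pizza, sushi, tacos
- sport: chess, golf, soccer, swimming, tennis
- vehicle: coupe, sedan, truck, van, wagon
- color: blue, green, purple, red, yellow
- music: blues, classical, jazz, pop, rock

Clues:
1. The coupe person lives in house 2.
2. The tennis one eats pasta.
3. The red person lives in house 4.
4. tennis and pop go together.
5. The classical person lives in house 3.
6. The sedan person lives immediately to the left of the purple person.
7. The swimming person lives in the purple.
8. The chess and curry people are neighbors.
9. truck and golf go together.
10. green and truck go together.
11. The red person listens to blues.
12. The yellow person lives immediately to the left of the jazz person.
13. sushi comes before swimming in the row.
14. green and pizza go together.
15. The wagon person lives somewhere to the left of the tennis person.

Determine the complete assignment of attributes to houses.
Solution:

House | Food | Sport | Vehicle | Color | Music
----------------------------------------------
  1   | sushi | chess | sedan | yellow | rock
  2   | curry | swimming | coupe | purple | jazz
  3   | pizza | golf | truck | green | classical
  4   | tacos | soccer | wagon | red | blues
  5   | pasta | tennis | van | blue | pop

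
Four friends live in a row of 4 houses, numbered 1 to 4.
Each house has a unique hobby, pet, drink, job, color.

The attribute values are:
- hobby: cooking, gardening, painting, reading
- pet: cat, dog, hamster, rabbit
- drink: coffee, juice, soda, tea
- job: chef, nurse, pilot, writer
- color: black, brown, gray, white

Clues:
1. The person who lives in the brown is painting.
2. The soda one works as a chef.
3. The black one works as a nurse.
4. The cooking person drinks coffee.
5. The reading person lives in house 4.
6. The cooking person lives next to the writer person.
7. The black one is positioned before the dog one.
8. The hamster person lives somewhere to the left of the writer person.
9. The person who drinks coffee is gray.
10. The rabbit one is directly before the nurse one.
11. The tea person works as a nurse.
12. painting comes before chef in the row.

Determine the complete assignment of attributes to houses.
Solution:

House | Hobby | Pet | Drink | Job | Color
-----------------------------------------
  1   | cooking | hamster | coffee | pilot | gray
  2   | painting | rabbit | juice | writer | brown
  3   | gardening | cat | tea | nurse | black
  4   | reading | dog | soda | chef | white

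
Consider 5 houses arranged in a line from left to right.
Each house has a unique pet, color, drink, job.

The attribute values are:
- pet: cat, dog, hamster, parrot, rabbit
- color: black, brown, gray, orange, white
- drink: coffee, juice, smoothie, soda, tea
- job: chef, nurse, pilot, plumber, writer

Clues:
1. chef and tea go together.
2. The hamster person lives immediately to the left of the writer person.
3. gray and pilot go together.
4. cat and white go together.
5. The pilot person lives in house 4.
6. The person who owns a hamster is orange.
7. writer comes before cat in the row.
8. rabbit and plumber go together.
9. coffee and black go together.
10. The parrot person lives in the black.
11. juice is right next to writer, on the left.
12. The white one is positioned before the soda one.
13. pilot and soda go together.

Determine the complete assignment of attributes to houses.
Solution:

House | Pet | Color | Drink | Job
---------------------------------
  1   | hamster | orange | juice | nurse
  2   | parrot | black | coffee | writer
  3   | cat | white | tea | chef
  4   | dog | gray | soda | pilot
  5   | rabbit | brown | smoothie | plumber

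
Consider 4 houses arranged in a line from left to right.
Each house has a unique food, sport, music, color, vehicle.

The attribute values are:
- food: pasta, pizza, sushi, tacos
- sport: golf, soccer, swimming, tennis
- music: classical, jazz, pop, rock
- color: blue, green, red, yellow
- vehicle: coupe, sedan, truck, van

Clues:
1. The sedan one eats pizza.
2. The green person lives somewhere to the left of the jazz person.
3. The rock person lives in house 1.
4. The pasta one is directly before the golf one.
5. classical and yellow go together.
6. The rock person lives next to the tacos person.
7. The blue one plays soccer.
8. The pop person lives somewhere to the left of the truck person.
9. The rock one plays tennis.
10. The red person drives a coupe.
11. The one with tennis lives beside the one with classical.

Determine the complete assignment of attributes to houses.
Solution:

House | Food | Sport | Music | Color | Vehicle
----------------------------------------------
  1   | pasta | tennis | rock | red | coupe
  2   | tacos | golf | classical | yellow | van
  3   | pizza | swimming | pop | green | sedan
  4   | sushi | soccer | jazz | blue | truck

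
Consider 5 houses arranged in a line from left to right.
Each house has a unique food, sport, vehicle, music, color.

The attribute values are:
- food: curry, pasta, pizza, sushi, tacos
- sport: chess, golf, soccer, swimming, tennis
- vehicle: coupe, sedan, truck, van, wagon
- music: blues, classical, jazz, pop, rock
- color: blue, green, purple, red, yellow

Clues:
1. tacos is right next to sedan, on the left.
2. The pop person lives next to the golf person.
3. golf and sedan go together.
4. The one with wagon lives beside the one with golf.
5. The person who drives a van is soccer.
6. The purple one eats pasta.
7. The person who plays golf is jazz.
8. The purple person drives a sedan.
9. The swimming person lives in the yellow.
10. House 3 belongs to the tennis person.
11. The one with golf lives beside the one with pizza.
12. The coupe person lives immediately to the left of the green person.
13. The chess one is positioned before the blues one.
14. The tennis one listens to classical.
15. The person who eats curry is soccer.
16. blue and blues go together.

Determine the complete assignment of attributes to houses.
Solution:

House | Food | Sport | Vehicle | Music | Color
----------------------------------------------
  1   | tacos | swimming | wagon | pop | yellow
  2   | pasta | golf | sedan | jazz | purple
  3   | pizza | tennis | coupe | classical | red
  4   | sushi | chess | truck | rock | green
  5   | curry | soccer | van | blues | blue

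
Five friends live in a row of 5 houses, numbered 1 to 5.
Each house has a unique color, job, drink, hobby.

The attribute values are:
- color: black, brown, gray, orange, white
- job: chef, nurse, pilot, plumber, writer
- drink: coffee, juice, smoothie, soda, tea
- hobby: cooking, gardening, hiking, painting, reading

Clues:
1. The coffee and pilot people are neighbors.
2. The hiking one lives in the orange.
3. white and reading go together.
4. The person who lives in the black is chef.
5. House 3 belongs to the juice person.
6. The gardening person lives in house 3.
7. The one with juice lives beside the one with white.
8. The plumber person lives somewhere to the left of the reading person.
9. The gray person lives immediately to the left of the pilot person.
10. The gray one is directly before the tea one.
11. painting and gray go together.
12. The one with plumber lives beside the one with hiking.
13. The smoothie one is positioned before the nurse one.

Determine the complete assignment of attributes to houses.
Solution:

House | Color | Job | Drink | Hobby
-----------------------------------
  1   | gray | plumber | coffee | painting
  2   | orange | pilot | tea | hiking
  3   | black | chef | juice | gardening
  4   | white | writer | smoothie | reading
  5   | brown | nurse | soda | cooking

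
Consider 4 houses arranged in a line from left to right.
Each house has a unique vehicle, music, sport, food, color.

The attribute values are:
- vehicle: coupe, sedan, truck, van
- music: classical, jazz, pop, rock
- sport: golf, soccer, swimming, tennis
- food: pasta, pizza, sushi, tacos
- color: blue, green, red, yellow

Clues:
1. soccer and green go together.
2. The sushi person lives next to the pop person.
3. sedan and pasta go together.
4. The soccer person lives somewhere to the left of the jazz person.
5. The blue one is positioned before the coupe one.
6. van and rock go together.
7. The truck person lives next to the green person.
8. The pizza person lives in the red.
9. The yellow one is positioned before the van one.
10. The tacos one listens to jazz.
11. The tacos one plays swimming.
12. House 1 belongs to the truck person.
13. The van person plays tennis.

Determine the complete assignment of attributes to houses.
Solution:

House | Vehicle | Music | Sport | Food | Color
----------------------------------------------
  1   | truck | classical | golf | sushi | blue
  2   | sedan | pop | soccer | pasta | green
  3   | coupe | jazz | swimming | tacos | yellow
  4   | van | rock | tennis | pizza | red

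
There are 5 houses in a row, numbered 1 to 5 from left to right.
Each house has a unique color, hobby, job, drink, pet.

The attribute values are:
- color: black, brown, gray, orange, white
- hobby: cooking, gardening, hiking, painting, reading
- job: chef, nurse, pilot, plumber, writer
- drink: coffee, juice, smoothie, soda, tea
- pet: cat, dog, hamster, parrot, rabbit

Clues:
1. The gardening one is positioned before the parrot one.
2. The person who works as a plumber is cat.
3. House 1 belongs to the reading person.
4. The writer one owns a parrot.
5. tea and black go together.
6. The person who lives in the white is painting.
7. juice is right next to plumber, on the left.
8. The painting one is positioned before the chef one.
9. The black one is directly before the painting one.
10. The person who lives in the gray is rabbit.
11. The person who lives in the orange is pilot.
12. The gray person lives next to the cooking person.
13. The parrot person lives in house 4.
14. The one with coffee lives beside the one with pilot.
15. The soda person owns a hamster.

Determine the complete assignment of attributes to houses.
Solution:

House | Color | Hobby | Job | Drink | Pet
-----------------------------------------
  1   | gray | reading | nurse | coffee | rabbit
  2   | orange | cooking | pilot | juice | dog
  3   | black | gardening | plumber | tea | cat
  4   | white | painting | writer | smoothie | parrot
  5   | brown | hiking | chef | soda | hamster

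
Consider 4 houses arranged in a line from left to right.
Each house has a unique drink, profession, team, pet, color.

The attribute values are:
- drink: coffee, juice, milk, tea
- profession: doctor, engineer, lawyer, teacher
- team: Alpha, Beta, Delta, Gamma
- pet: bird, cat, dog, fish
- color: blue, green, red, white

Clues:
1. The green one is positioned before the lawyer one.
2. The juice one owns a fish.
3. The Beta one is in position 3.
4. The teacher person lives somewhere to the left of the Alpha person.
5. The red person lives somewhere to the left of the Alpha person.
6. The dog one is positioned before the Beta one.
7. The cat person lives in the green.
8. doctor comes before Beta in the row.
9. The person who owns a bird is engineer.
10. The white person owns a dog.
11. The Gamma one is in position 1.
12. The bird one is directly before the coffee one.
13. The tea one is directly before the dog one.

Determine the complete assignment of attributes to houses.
Solution:

House | Drink | Profession | Team | Pet | Color
-----------------------------------------------
  1   | tea | engineer | Gamma | bird | red
  2   | coffee | doctor | Delta | dog | white
  3   | milk | teacher | Beta | cat | green
  4   | juice | lawyer | Alpha | fish | blue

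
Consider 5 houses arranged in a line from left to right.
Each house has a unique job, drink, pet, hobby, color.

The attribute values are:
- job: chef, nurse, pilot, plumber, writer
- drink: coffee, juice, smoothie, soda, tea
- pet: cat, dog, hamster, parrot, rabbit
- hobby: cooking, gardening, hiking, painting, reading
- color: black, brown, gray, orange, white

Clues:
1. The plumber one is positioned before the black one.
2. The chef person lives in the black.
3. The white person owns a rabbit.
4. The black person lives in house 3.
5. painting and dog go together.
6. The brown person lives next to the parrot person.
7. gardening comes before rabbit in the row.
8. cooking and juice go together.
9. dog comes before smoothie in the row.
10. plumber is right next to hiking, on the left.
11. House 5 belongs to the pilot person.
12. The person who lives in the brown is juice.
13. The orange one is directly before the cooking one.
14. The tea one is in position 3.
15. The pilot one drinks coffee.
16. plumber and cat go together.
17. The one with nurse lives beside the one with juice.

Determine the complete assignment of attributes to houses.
Solution:

House | Job | Drink | Pet | Hobby | Color
-----------------------------------------
  1   | nurse | soda | dog | painting | orange
  2   | plumber | juice | cat | cooking | brown
  3   | chef | tea | parrot | hiking | black
  4   | writer | smoothie | hamster | gardening | gray
  5   | pilot | coffee | rabbit | reading | white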